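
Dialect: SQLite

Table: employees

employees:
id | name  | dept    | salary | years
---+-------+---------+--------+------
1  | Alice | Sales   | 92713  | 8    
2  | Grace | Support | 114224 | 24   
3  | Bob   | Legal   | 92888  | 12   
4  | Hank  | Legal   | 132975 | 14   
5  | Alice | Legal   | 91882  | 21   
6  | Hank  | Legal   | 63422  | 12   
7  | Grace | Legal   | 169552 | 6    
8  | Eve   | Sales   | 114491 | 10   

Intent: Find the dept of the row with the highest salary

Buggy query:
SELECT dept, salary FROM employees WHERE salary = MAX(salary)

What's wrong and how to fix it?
Bug: MAX(salary) is an aggregate and cannot be used directly in WHERE

Fix: Use a subquery: WHERE salary = (SELECT MAX(salary) FROM employees)

Corrected query:
SELECT dept, salary FROM employees WHERE salary = (SELECT MAX(salary) FROM employees)

Result:
dept  | salary
------+-------
Legal | 169552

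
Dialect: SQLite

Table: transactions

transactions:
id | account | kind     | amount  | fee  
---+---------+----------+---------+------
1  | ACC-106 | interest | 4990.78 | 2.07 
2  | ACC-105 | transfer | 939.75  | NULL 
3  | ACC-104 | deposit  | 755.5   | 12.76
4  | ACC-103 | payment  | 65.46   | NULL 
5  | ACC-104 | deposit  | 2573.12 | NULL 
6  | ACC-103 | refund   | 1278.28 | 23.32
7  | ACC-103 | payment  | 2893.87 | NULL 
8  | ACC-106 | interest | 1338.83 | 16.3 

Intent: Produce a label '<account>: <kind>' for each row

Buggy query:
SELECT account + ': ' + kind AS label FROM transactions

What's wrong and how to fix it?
Bug: SQLite uses || for string concatenation; + coerces text to numbers (yielding 0)

Fix: Replace + with || to concatenate text

Corrected query:
SELECT account || ': ' || kind AS label FROM transactions

Result:
label            
-----------------
ACC-106: interest
ACC-105: transfer
ACC-104: deposit 
ACC-103: payment 
ACC-104: deposit 
ACC-103: refund  
ACC-103: payment 
ACC-106: interest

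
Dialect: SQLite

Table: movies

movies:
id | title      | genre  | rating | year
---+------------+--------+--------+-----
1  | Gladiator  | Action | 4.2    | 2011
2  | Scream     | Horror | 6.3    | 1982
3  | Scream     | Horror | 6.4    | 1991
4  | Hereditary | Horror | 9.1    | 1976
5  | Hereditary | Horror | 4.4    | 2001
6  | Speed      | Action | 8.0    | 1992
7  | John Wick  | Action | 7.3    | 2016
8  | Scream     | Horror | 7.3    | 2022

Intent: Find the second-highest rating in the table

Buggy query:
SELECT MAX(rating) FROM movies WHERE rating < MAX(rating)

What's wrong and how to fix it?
Bug: The inner MAX is an aggregate inside WHERE, which is not allowed

Fix: Compute the overall MAX in a subquery, then take MAX of rows below it

Corrected query:
SELECT MAX(rating) FROM movies WHERE rating < (SELECT MAX(rating) FROM movies)

Result:
MAX(rating)
-----------
8          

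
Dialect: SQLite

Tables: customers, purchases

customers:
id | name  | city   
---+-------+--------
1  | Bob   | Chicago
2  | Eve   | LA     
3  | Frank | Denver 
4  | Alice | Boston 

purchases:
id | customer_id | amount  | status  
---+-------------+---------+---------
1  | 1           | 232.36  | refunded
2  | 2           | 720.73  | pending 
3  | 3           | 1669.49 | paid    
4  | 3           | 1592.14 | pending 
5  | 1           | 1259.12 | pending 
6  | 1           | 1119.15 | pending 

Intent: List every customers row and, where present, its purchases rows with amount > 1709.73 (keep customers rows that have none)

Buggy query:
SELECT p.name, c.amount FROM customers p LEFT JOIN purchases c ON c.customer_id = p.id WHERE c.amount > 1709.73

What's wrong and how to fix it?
Bug: Filtering c.amount in WHERE discards the NULL rows produced by LEFT JOIN, turning it into an inner join

Fix: Put 'c.amount > 1709.73' in the JOIN's ON clause instead of WHERE

Corrected query:
SELECT p.name, c.amount FROM customers p LEFT JOIN purchases c ON c.customer_id = p.id AND c.amount > 1709.73

Result:
name  | amount
------+-------
Bob   | NULL  
Eve   | NULL  
Frank | NULL  
Alice | NULL  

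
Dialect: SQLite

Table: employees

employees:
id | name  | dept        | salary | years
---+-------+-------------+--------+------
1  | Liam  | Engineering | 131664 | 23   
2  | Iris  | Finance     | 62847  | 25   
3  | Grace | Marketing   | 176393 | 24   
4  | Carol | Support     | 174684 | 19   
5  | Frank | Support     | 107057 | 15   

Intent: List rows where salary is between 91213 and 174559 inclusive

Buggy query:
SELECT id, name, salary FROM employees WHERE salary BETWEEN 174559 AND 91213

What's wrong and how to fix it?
Bug: BETWEEN expects the lower bound first; with 174559 AND 91213 the range is empty

Fix: Swap the bounds so the smaller value comes first

Corrected query:
SELECT id, name, salary FROM employees WHERE salary BETWEEN 91213 AND 174559

Result:
id | name  | salary
---+-------+-------
1  | Liam  | 131664
5  | Frank | 107057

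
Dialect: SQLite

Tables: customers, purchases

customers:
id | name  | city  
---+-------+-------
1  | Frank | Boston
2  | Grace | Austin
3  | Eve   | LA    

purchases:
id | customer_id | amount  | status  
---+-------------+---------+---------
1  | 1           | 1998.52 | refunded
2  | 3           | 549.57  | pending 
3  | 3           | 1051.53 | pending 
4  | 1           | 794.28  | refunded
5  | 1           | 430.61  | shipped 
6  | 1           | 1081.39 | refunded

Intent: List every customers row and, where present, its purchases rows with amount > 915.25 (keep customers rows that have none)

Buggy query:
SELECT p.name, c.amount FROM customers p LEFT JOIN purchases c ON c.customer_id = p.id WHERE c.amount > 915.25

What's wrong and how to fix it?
Bug: A WHERE condition on the right-hand table after LEFT JOIN drops unmatched parents

Fix: Move the right-table condition into the ON clause so unmatched parents are kept

Corrected query:
SELECT p.name, c.amount FROM customers p LEFT JOIN purchases c ON c.customer_id = p.id AND c.amount > 915.25

Result:
name  | amount 
------+--------
Frank | 1081.39
Frank | 1998.52
Grace | NULL   
Eve   | 1051.53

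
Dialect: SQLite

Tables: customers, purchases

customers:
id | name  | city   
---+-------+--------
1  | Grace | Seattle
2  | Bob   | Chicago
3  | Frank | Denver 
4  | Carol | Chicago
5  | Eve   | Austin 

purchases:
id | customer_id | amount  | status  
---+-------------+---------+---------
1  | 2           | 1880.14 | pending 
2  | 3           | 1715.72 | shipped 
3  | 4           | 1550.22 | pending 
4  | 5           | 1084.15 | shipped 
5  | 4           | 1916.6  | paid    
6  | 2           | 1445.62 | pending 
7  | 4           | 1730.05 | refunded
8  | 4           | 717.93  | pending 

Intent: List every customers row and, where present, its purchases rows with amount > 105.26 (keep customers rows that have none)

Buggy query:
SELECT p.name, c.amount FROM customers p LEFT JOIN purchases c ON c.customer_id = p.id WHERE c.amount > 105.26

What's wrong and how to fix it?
Bug: Filtering c.amount in WHERE discards the NULL rows produced by LEFT JOIN, turning it into an inner join

Fix: Move the right-table condition into the ON clause so unmatched parents are kept

Corrected query:
SELECT p.name, c.amount FROM customers p LEFT JOIN purchases c ON c.customer_id = p.id AND c.amount > 105.26

Result:
name  | amount 
------+--------
Grace | NULL   
Bob   | 1445.62
Bob   | 1880.14
Frank | 1715.72
Carol | 717.93 
Carol | 1550.22
Carol | 1730.05
Carol | 1916.6 
Eve   | 1084.15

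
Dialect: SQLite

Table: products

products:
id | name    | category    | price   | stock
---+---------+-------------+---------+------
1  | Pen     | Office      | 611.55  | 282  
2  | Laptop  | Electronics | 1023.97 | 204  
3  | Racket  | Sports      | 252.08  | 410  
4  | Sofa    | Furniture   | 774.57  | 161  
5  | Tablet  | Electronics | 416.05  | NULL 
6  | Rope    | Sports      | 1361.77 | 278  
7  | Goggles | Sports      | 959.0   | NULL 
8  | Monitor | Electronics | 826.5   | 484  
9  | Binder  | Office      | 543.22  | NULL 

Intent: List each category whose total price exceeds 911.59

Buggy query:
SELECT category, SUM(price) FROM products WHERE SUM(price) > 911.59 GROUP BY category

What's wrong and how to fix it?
Bug: Aggregate functions cannot appear in a WHERE clause

Fix: Move the aggregate condition to a HAVING clause

Corrected query:
SELECT category, SUM(price) FROM products GROUP BY category HAVING SUM(price) > 911.59

Result:
category    | SUM(price)
------------+-----------
Electronics | 2266.52   
Office      | 1154.77   
Sports      | 2572.85   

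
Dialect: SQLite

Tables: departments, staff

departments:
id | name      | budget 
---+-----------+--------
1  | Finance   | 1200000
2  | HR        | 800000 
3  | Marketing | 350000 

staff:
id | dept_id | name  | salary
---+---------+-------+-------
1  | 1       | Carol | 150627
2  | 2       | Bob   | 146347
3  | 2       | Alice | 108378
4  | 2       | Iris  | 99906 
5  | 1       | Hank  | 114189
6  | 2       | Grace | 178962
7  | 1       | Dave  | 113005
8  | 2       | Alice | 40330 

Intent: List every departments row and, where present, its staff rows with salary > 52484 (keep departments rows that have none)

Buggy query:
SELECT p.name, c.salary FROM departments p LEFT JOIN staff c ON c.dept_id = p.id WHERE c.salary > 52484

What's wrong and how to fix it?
Bug: A WHERE condition on the right-hand table after LEFT JOIN drops unmatched parents

Fix: Put 'c.salary > 52484' in the JOIN's ON clause instead of WHERE

Corrected query:
SELECT p.name, c.salary FROM departments p LEFT JOIN staff c ON c.dept_id = p.id AND c.salary > 52484

Result:
name      | salary
----------+-------
Finance   | 113005
Finance   | 114189
Finance   | 150627
HR        | 99906 
HR        | 108378
HR        | 146347
HR        | 178962
Marketing | NULL  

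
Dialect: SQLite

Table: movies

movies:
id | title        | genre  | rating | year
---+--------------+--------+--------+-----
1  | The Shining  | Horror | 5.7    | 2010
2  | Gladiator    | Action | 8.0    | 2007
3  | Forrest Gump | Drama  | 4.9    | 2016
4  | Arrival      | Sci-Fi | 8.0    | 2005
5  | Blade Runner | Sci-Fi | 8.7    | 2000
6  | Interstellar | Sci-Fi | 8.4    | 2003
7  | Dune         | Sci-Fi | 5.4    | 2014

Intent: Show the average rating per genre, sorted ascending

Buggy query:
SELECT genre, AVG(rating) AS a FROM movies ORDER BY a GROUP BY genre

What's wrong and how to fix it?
Bug: ORDER BY appears before GROUP BY; SQL clause order requires GROUP BY first

Fix: Reorder: SELECT … FROM … GROUP BY … ORDER BY …

Corrected query:
SELECT genre, AVG(rating) AS a FROM movies GROUP BY genre ORDER BY a

Result:
genre  | a    
-------+------
Drama  | 4.9  
Horror | 5.7  
Sci-Fi | 7.625
Action | 8    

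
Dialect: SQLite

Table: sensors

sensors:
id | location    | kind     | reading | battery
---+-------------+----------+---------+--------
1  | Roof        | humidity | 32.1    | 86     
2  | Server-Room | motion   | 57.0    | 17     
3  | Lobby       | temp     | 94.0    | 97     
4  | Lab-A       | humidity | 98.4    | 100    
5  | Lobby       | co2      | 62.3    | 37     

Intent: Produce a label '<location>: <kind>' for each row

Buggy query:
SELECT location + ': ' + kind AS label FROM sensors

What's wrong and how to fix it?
Bug: '+' is numeric addition; on text columns SQLite converts them to 0 instead of concatenating

Fix: Use the || operator for string concatenation

Corrected query:
SELECT location || ': ' || kind AS label FROM sensors

Result:
label              
-------------------
Roof: humidity     
Server-Room: motion
Lobby: temp        
Lab-A: humidity    
Lobby: co2         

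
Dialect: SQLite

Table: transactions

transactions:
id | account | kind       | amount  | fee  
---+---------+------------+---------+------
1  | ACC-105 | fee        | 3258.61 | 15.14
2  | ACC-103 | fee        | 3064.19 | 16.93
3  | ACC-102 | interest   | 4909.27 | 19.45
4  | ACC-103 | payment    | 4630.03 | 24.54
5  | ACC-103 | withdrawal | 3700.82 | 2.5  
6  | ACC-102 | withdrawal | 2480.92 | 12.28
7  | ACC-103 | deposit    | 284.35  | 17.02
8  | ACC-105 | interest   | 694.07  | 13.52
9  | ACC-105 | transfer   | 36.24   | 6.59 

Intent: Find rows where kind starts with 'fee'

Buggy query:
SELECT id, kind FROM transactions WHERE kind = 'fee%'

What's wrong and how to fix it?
Bug: Wildcards only work with LIKE; '=' treats '%' as a literal character

Fix: Replace '=' with LIKE so 'fee%' is treated as a pattern

Corrected query:
SELECT id, kind FROM transactions WHERE kind LIKE 'fee%'

Result:
id | kind
---+-----
1  | fee 
2  | fee 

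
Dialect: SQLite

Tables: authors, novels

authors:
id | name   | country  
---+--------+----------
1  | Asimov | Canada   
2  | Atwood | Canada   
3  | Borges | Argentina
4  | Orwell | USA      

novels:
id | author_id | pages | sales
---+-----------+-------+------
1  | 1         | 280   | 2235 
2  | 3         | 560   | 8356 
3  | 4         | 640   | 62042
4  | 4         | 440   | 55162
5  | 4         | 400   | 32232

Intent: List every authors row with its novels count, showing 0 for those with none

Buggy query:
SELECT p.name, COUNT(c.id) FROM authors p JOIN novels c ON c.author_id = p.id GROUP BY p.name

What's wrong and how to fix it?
Bug: An inner join excludes parents with zero children

Fix: Switch to LEFT JOIN to retain unmatched parent rows

Corrected query:
SELECT p.name, COUNT(c.id) FROM authors p LEFT JOIN novels c ON c.author_id = p.id GROUP BY p.name

Result:
name   | COUNT(c.id)
-------+------------
Asimov | 1          
Atwood | 0          
Borges | 1          
Orwell | 3          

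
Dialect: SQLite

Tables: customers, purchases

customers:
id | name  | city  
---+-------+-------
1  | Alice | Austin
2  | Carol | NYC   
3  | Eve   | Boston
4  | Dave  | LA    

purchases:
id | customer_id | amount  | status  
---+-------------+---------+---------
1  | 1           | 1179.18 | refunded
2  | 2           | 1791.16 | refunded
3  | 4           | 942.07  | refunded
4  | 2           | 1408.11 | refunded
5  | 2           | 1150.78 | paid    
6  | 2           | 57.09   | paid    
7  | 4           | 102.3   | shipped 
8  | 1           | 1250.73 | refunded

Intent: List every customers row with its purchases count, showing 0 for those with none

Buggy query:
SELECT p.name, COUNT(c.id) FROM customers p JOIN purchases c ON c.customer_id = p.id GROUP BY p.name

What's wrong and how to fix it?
Bug: An inner join excludes parents with zero children

Fix: Use LEFT JOIN so parents without children still appear (COUNT(c.id) gives 0)

Corrected query:
SELECT p.name, COUNT(c.id) FROM customers p LEFT JOIN purchases c ON c.customer_id = p.id GROUP BY p.name

Result:
name  | COUNT(c.id)
------+------------
Alice | 2          
Carol | 4          
Dave  | 2          
Eve   | 0          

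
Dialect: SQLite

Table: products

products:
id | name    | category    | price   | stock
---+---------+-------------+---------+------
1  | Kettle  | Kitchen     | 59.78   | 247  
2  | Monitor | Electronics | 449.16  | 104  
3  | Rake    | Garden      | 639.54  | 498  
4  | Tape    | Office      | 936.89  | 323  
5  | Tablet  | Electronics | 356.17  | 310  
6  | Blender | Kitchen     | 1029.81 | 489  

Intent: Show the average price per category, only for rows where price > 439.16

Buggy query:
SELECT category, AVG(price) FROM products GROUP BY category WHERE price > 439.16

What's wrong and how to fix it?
Bug: Row-level WHERE must come before GROUP BY in the clause order

Fix: Place WHERE between FROM and GROUP BY

Corrected query:
SELECT category, AVG(price) FROM products WHERE price > 439.16 GROUP BY category

Result:
category    | AVG(price)
------------+-----------
Electronics | 449.16    
Garden      | 639.54    
Kitchen     | 1029.81   
Office      | 936.89    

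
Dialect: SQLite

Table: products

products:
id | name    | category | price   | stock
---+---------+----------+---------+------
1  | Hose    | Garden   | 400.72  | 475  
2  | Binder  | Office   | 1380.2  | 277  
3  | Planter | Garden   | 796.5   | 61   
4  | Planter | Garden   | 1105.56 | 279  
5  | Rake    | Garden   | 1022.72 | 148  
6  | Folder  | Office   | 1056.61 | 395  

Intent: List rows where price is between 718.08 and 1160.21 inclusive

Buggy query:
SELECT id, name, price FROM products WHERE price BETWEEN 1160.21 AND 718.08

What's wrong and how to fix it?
Bug: The bounds are reversed; BETWEEN a AND b requires a <= b to match anything

Fix: Swap the bounds so the smaller value comes first

Corrected query:
SELECT id, name, price FROM products WHERE price BETWEEN 718.08 AND 1160.21

Result:
id | name    | price  
---+---------+--------
3  | Planter | 796.5  
4  | Planter | 1105.56
5  | Rake    | 1022.72
6  | Folder  | 1056.61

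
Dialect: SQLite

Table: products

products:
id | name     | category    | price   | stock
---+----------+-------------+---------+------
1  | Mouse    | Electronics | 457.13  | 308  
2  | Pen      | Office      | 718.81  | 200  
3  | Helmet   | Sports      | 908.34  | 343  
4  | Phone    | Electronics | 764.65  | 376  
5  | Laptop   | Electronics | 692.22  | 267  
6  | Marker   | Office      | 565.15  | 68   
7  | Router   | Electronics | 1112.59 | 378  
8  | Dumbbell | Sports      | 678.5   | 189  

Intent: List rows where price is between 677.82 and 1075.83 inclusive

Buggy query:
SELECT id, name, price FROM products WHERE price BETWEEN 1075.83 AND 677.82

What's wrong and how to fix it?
Bug: BETWEEN expects the lower bound first; with 1075.83 AND 677.82 the range is empty

Fix: Swap the bounds so the smaller value comes first

Corrected query:
SELECT id, name, price FROM products WHERE price BETWEEN 677.82 AND 1075.83

Result:
id | name     | price 
---+----------+-------
2  | Pen      | 718.81
3  | Helmet   | 908.34
4  | Phone    | 764.65
5  | Laptop   | 692.22
8  | Dumbbell | 678.5 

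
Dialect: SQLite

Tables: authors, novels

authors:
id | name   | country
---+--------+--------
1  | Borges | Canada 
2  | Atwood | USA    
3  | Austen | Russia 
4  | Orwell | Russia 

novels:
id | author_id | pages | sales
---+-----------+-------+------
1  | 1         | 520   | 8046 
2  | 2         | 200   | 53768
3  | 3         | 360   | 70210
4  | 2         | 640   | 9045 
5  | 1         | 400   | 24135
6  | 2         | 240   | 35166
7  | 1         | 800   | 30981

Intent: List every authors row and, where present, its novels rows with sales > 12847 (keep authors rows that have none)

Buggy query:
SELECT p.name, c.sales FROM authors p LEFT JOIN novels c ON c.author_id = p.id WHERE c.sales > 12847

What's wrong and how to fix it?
Bug: A WHERE condition on the right-hand table after LEFT JOIN drops unmatched parents

Fix: Move the right-table condition into the ON clause so unmatched parents are kept

Corrected query:
SELECT p.name, c.sales FROM authors p LEFT JOIN novels c ON c.author_id = p.id AND c.sales > 12847

Result:
name   | sales
-------+------
Borges | 24135
Borges | 30981
Atwood | 35166
Atwood | 53768
Austen | 70210
Orwell | NULL 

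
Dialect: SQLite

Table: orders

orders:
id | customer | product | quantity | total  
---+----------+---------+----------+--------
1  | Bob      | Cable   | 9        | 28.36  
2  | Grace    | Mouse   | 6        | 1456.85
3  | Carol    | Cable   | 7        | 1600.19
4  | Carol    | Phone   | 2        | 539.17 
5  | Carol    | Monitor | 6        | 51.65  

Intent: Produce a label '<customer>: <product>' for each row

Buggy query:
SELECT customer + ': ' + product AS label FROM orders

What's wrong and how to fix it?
Bug: '+' is numeric addition; on text columns SQLite converts them to 0 instead of concatenating

Fix: Use the || operator for string concatenation

Corrected query:
SELECT customer || ': ' || product AS label FROM orders

Result:
label         
--------------
Bob: Cable    
Grace: Mouse  
Carol: Cable  
Carol: Phone  
Carol: Monitor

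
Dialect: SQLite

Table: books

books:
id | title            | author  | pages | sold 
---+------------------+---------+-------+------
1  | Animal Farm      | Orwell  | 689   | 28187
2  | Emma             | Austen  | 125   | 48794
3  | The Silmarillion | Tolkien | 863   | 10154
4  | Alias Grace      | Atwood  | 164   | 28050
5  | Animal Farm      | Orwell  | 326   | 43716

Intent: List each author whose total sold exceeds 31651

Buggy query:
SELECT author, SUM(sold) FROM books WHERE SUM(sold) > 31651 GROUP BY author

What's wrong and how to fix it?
Bug: SUM(sold) is an aggregate, but WHERE filters rows before aggregation

Fix: Move the aggregate condition to a HAVING clause

Corrected query:
SELECT author, SUM(sold) FROM books GROUP BY author HAVING SUM(sold) > 31651

Result:
author | SUM(sold)
-------+----------
Austen | 48794    
Orwell | 71903    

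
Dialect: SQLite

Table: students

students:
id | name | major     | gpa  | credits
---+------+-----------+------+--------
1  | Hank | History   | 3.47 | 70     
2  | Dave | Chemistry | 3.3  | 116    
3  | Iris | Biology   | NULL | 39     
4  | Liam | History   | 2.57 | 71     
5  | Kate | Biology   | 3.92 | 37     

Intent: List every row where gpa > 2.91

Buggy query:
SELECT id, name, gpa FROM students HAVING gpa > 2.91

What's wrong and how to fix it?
Bug: This is a non-aggregate query (no GROUP BY, no aggregates), so in SQLite the HAVING clause is invalid here; a row-level condition belongs in WHERE

Fix: Use WHERE for row-level filtering

Corrected query:
SELECT id, name, gpa FROM students WHERE gpa > 2.91

Result:
id | name | gpa 
---+------+-----
1  | Hank | 3.47
2  | Dave | 3.3 
5  | Kate | 3.92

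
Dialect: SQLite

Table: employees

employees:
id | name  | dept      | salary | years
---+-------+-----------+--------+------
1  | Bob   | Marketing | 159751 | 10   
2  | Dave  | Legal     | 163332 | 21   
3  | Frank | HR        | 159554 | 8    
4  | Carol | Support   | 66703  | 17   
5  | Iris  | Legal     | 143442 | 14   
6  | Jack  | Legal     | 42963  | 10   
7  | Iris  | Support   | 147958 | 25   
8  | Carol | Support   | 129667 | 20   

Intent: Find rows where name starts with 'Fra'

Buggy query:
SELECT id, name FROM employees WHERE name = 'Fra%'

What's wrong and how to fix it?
Bug: Wildcards only work with LIKE; '=' treats '%' as a literal character

Fix: Replace '=' with LIKE so 'Fra%' is treated as a pattern

Corrected query:
SELECT id, name FROM employees WHERE name LIKE 'Fra%'

Result:
id | name 
---+------
3  | Frank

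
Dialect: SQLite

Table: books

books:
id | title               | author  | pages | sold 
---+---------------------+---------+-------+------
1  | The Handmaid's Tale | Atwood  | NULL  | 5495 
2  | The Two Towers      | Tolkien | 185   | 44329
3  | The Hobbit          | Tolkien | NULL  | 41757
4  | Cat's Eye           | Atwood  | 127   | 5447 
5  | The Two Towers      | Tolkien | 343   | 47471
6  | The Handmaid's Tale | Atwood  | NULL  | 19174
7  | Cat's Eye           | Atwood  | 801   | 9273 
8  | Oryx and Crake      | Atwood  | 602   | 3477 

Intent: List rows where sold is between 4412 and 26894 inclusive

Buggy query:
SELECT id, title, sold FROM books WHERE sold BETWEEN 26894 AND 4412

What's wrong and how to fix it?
Bug: BETWEEN expects the lower bound first; with 26894 AND 4412 the range is empty

Fix: Write BETWEEN 4412 AND 26894

Corrected query:
SELECT id, title, sold FROM books WHERE sold BETWEEN 4412 AND 26894

Result:
id | title               | sold 
---+---------------------+------
1  | The Handmaid's Tale | 5495 
4  | Cat's Eye           | 5447 
6  | The Handmaid's Tale | 19174
7  | Cat's Eye           | 9273 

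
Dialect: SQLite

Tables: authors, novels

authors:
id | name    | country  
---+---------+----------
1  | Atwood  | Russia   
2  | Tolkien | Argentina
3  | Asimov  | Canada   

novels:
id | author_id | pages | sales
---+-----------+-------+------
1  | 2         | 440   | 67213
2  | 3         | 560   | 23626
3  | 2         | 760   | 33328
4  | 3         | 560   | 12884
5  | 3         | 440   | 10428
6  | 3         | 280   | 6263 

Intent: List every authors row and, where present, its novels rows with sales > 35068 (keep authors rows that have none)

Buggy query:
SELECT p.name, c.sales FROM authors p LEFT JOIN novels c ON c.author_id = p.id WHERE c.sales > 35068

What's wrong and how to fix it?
Bug: A WHERE condition on the right-hand table after LEFT JOIN drops unmatched parents

Fix: Move the right-table condition into the ON clause so unmatched parents are kept

Corrected query:
SELECT p.name, c.sales FROM authors p LEFT JOIN novels c ON c.author_id = p.id AND c.sales > 35068

Result:
name    | sales
--------+------
Atwood  | NULL 
Tolkien | 67213
Asimov  | NULL 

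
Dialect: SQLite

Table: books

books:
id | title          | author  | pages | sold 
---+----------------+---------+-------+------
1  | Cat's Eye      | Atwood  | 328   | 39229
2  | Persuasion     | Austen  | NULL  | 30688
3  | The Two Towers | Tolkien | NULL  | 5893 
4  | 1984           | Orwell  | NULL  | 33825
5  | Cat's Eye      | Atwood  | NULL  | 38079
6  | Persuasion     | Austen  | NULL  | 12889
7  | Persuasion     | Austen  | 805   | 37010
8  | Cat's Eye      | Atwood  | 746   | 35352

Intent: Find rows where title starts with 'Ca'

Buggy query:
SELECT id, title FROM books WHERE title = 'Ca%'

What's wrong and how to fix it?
Bug: Wildcards only work with LIKE; '=' treats '%' as a literal character

Fix: Use LIKE for wildcard pattern matching

Corrected query:
SELECT id, title FROM books WHERE title LIKE 'Ca%'

Result:
id | title    
---+----------
1  | Cat's Eye
5  | Cat's Eye
8  | Cat's Eye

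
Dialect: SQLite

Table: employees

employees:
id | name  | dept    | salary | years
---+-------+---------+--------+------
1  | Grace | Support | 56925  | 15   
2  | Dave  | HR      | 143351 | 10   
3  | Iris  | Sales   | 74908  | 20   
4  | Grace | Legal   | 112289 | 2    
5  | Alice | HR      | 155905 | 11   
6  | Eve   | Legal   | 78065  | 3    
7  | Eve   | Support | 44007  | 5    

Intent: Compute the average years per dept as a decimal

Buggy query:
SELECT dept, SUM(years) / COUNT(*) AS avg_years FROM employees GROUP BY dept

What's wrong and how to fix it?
Bug: Both operands are integers, so '/' performs integer division and truncates

Fix: Cast one side to REAL so the division keeps the fractional part

Corrected query:
SELECT dept, SUM(years) * 1.0 / COUNT(*) AS avg_years FROM employees GROUP BY dept

Result:
dept    | avg_years
--------+----------
HR      | 10.5     
Legal   | 2.5      
Sales   | 20       
Support | 10       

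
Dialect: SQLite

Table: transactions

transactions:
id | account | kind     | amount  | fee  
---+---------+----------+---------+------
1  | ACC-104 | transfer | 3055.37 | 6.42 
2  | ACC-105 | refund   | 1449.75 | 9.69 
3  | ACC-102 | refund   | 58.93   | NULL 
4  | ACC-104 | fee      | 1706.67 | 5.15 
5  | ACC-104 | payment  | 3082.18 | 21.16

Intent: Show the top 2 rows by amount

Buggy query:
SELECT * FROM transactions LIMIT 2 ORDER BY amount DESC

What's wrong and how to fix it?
Bug: LIMIT must come after ORDER BY

Fix: Swap the clauses: ORDER BY first, then LIMIT

Corrected query:
SELECT * FROM transactions ORDER BY amount DESC LIMIT 2

Result:
id | account | kind     | amount  | fee  
---+---------+----------+---------+------
5  | ACC-104 | payment  | 3082.18 | 21.16
1  | ACC-104 | transfer | 3055.37 | 6.42 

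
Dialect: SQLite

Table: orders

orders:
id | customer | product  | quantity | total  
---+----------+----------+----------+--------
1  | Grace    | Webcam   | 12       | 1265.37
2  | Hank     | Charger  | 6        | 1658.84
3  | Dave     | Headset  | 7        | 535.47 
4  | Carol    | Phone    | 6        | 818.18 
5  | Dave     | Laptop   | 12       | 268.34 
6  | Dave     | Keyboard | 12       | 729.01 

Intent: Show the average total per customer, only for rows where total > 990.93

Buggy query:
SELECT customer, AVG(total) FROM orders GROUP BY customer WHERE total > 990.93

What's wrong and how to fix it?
Bug: Row-level WHERE must come before GROUP BY in the clause order

Fix: Place WHERE between FROM and GROUP BY

Corrected query:
SELECT customer, AVG(total) FROM orders WHERE total > 990.93 GROUP BY customer

Result:
customer | AVG(total)
---------+-----------
Grace    | 1265.37   
Hank     | 1658.84   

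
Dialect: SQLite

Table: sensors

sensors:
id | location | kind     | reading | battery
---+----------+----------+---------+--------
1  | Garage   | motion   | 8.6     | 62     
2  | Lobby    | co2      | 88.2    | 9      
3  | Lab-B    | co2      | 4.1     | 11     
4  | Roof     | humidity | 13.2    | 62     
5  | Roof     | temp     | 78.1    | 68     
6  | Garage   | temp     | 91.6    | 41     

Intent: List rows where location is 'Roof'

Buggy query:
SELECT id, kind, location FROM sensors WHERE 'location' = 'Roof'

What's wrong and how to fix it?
Bug: 'location' in single quotes is a string literal, not the column; the comparison is literal-vs-literal and never true

Fix: Remove the quotes around the column name (or use double quotes for an identifier)

Corrected query:
SELECT id, kind, location FROM sensors WHERE location = 'Roof'

Result:
id | kind     | location
---+----------+---------
4  | humidity | Roof    
5  | temp     | Roof    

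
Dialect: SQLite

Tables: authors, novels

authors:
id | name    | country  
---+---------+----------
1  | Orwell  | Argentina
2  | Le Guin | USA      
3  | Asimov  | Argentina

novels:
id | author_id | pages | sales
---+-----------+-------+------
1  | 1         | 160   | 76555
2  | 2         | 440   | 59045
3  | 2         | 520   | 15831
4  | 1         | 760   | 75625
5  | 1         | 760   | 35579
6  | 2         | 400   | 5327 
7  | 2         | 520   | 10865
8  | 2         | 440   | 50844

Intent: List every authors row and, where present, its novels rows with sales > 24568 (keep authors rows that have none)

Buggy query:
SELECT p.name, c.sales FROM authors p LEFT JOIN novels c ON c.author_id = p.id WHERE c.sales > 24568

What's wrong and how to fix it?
Bug: A WHERE condition on the right-hand table after LEFT JOIN drops unmatched parents

Fix: Put 'c.sales > 24568' in the JOIN's ON clause instead of WHERE

Corrected query:
SELECT p.name, c.sales FROM authors p LEFT JOIN novels c ON c.author_id = p.id AND c.sales > 24568

Result:
name    | sales
--------+------
Orwell  | 35579
Orwell  | 75625
Orwell  | 76555
Le Guin | 50844
Le Guin | 59045
Asimov  | NULL 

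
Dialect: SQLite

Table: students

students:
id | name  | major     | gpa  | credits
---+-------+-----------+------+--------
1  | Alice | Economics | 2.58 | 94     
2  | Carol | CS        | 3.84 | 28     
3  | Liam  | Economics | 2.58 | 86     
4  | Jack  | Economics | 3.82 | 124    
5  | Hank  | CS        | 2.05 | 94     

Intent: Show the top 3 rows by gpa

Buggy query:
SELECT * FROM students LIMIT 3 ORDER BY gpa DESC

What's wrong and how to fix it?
Bug: ORDER BY cannot follow LIMIT; LIMIT is the final clause

Fix: Sort with ORDER BY, then apply LIMIT

Corrected query:
SELECT * FROM students ORDER BY gpa DESC LIMIT 3

Result:
id | name  | major     | gpa  | credits
---+-------+-----------+------+--------
2  | Carol | CS        | 3.84 | 28     
4  | Jack  | Economics | 3.82 | 124    
1  | Alice | Economics | 2.58 | 94     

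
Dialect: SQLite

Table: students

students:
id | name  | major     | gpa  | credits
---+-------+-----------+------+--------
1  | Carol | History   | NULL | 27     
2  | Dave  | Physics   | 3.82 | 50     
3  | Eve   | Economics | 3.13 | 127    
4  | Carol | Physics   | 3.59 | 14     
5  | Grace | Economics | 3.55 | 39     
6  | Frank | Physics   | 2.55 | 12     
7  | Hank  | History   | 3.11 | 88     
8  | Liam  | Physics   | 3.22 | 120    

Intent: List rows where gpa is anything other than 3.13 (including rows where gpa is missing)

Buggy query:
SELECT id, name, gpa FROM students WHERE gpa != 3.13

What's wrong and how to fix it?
Bug: 'gpa != 3.13' is unknown when gpa is NULL, so NULL rows are silently excluded

Fix: Add an explicit OR gpa IS NULL to include the missing-value rows

Corrected query:
SELECT id, name, gpa FROM students WHERE gpa != 3.13 OR gpa IS NULL

Result:
id | name  | gpa 
---+-------+-----
1  | Carol | NULL
2  | Dave  | 3.82
4  | Carol | 3.59
5  | Grace | 3.55
6  | Frank | 2.55
7  | Hank  | 3.11
8  | Liam  | 3.22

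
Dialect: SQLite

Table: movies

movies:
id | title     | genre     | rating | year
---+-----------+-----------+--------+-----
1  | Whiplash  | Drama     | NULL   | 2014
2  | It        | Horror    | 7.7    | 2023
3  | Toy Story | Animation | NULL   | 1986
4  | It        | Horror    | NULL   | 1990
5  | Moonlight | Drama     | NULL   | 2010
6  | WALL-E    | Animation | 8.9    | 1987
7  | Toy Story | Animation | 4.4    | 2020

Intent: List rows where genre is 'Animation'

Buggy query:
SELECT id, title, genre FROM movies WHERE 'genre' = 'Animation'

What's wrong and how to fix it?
Bug: 'genre' in single quotes is a string literal, not the column; the comparison is literal-vs-literal and never true

Fix: Reference the column as genre without single quotes

Corrected query:
SELECT id, title, genre FROM movies WHERE genre = 'Animation'

Result:
id | title     | genre    
---+-----------+----------
3  | Toy Story | Animation
6  | WALL-E    | Animation
7  | Toy Story | Animation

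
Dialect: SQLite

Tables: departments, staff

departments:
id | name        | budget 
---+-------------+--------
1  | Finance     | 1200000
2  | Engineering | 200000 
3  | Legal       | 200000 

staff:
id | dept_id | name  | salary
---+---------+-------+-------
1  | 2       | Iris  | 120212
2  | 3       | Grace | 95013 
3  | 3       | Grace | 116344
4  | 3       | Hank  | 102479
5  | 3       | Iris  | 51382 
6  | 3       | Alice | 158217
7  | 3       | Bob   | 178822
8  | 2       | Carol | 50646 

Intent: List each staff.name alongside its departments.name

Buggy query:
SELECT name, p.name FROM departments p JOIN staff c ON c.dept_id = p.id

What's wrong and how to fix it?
Bug: Both tables have a 'name' column; the unqualified reference is ambiguous

Fix: Prefix ambiguous columns with the table alias

Corrected query:
SELECT c.name, p.name FROM departments p JOIN staff c ON c.dept_id = p.id

Result:
name  | name       
------+------------
Iris  | Engineering
Grace | Legal      
Grace | Legal      
Hank  | Legal      
Iris  | Legal      
Alice | Legal      
Bob   | Legal      
Carol | Engineering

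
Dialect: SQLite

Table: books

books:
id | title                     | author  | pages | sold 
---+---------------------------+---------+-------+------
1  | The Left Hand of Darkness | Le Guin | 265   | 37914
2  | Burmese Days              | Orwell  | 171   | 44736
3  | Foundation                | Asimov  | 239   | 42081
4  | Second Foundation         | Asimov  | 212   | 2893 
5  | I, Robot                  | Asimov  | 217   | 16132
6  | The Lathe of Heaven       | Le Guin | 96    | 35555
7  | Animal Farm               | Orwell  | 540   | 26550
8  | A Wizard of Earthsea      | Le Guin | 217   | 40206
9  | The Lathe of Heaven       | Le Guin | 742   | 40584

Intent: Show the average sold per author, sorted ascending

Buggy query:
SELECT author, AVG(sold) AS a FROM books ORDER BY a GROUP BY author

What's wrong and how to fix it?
Bug: ORDER BY appears before GROUP BY; SQL clause order requires GROUP BY first

Fix: Move ORDER BY to the end, after GROUP BY

Corrected query:
SELECT author, AVG(sold) AS a FROM books GROUP BY author ORDER BY a

Result:
author  | a           
--------+-------------
Asimov  | 20368.666667
Orwell  | 35643       
Le Guin | 38564.75    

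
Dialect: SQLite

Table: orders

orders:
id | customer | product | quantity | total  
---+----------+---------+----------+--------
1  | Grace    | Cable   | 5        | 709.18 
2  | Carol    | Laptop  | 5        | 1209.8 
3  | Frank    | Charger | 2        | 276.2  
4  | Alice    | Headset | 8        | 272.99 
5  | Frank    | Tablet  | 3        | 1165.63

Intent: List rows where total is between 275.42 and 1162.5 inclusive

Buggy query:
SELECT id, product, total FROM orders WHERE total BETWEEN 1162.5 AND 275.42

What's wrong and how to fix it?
Bug: BETWEEN expects the lower bound first; with 1162.5 AND 275.42 the range is empty

Fix: Swap the bounds so the smaller value comes first

Corrected query:
SELECT id, product, total FROM orders WHERE total BETWEEN 275.42 AND 1162.5

Result:
id | product | total 
---+---------+-------
1  | Cable   | 709.18
3  | Charger | 276.2 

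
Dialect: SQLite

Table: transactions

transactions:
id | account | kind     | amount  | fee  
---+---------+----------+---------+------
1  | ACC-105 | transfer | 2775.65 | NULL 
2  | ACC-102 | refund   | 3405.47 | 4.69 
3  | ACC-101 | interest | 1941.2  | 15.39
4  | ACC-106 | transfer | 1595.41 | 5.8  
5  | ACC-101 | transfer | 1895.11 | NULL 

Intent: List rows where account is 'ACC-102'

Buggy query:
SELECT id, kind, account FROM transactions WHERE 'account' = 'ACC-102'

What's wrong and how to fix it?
Bug: Single quotes denote string literals in SQL; the column name is being compared as a constant string

Fix: Remove the quotes around the column name (or use double quotes for an identifier)

Corrected query:
SELECT id, kind, account FROM transactions WHERE account = 'ACC-102'

Result:
id | kind   | account
---+--------+--------
2  | refund | ACC-102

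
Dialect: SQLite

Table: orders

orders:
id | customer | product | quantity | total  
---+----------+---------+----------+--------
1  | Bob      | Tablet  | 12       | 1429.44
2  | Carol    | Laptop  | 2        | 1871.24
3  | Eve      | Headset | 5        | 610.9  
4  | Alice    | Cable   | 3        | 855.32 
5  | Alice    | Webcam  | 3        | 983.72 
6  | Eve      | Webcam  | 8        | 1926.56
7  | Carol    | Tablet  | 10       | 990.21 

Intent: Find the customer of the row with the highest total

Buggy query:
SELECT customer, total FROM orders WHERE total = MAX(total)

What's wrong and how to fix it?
Bug: WHERE is evaluated per row; an aggregate over the whole table isn't defined there

Fix: Wrap MAX in a scalar subquery so WHERE compares against a single value

Corrected query:
SELECT customer, total FROM orders WHERE total = (SELECT MAX(total) FROM orders)

Result:
customer | total  
---------+--------
Eve      | 1926.56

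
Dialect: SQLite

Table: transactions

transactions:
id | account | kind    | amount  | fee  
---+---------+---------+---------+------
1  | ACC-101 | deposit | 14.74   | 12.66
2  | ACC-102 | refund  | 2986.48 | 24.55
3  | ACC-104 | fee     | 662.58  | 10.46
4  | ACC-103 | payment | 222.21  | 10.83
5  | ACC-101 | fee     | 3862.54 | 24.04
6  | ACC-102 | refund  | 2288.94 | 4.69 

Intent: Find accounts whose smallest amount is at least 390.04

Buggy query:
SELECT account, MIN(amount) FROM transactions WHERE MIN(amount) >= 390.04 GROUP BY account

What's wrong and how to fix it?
Bug: MIN() in WHERE is a misuse of aggregate

Fix: Replace WHERE with HAVING after the GROUP BY

Corrected query:
SELECT account, MIN(amount) FROM transactions GROUP BY account HAVING MIN(amount) >= 390.04

Result:
account | MIN(amount)
--------+------------
ACC-102 | 2288.94    
ACC-104 | 662.58     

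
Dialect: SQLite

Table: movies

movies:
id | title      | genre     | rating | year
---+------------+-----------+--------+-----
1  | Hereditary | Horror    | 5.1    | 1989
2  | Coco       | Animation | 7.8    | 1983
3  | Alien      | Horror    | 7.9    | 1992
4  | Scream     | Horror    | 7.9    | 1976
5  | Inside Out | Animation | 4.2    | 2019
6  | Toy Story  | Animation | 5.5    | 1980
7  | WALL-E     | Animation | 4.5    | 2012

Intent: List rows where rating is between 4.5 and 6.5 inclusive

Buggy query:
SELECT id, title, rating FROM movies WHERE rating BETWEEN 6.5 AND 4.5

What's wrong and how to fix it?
Bug: BETWEEN expects the lower bound first; with 6.5 AND 4.5 the range is empty

Fix: Write BETWEEN 4.5 AND 6.5

Corrected query:
SELECT id, title, rating FROM movies WHERE rating BETWEEN 4.5 AND 6.5

Result:
id | title      | rating
---+------------+-------
1  | Hereditary | 5.1   
6  | Toy Story  | 5.5   
7  | WALL-E     | 4.5   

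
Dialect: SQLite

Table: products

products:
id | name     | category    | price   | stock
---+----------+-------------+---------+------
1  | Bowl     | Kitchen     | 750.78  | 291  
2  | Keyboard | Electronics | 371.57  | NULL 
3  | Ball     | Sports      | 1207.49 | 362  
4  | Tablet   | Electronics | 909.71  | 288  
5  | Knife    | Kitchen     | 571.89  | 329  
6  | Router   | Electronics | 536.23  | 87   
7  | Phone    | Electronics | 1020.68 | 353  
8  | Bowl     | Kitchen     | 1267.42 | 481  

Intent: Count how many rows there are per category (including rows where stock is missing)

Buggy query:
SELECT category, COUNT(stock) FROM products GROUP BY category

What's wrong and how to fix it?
Bug: COUNT(column) counts non-NULL values only; rows with NULL stock aren't counted

Fix: Use COUNT(*) to count all rows regardless of NULL

Corrected query:
SELECT category, COUNT(*) FROM products GROUP BY category

Result:
category    | COUNT(*)
------------+---------
Electronics | 4       
Kitchen     | 3       
Sports      | 1       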